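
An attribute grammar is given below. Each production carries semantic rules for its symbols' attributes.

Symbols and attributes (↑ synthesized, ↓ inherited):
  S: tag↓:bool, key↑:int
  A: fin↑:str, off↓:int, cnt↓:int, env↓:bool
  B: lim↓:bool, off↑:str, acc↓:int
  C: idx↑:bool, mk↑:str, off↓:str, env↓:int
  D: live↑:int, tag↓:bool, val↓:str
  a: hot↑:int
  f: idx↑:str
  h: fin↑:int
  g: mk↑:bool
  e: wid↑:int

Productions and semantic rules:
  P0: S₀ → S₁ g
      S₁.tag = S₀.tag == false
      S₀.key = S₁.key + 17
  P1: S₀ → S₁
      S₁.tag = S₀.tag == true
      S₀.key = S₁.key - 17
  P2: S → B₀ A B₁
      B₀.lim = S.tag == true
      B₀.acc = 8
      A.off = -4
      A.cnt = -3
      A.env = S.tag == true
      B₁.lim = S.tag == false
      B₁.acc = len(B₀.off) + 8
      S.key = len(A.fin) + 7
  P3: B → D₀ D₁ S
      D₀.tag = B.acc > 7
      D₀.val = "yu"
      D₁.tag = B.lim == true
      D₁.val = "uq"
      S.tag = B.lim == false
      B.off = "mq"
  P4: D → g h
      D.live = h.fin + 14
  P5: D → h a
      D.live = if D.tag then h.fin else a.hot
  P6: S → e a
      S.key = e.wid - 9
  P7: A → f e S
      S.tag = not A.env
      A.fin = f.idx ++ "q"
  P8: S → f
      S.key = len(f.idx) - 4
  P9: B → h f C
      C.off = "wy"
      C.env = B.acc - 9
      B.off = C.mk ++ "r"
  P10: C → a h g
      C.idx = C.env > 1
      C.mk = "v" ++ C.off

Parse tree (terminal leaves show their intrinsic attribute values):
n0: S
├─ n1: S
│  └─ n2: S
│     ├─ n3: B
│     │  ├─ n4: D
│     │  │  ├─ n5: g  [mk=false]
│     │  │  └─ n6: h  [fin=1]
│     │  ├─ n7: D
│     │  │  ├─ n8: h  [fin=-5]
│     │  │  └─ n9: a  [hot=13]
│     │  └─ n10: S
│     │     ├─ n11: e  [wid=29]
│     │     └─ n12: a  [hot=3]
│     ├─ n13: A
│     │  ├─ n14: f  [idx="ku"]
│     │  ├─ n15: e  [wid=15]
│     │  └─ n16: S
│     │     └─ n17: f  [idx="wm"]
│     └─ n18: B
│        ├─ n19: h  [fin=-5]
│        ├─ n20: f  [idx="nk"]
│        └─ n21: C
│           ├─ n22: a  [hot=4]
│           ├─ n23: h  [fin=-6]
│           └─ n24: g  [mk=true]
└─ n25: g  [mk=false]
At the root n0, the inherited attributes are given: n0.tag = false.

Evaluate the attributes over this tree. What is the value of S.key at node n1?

1. n0.tag = false  [given at root]
2. n1.tag = true  [S₀.tag == false]
3. n2.tag = true  [S₀.tag == true]
4. n3.lim = true  [S.tag == true]
5. n3.acc = 8  [8]
6. n4.tag = true  [B.acc > 7]
7. n4.val = "yu"  ["yu"]
8. n5.mk = false  [terminal]
9. n6.fin = 1  [terminal]
10. n4.live = 15  [h.fin + 14]
11. n7.tag = true  [B.lim == true]
12. n7.val = "uq"  ["uq"]
13. n8.fin = -5  [terminal]
14. n9.hot = 13  [terminal]
15. n7.live = -5  [if D.tag then h.fin else a.hot]
16. n10.tag = false  [B.lim == false]
17. n11.wid = 29  [terminal]
18. n12.hot = 3  [terminal]
19. n10.key = 20  [e.wid - 9]
20. n3.off = "mq"  ["mq"]
21. n13.off = -4  [-4]
22. n13.cnt = -3  [-3]
23. n13.env = true  [S.tag == true]
24. n14.idx = "ku"  [terminal]
25. n15.wid = 15  [terminal]
26. n16.tag = false  [not A.env]
27. n17.idx = "wm"  [terminal]
28. n16.key = -2  [len(f.idx) - 4]
29. n13.fin = "kuq"  [f.idx ++ "q"]
30. n18.lim = false  [S.tag == false]
31. n18.acc = 10  [len(B₀.off) + 8]
32. n19.fin = -5  [terminal]
33. n20.idx = "nk"  [terminal]
34. n21.off = "wy"  ["wy"]
35. n21.env = 1  [B.acc - 9]
36. n22.hot = 4  [terminal]
37. n23.fin = -6  [terminal]
38. n24.mk = true  [terminal]
39. n21.idx = false  [C.env > 1]
40. n21.mk = "vwy"  ["v" ++ C.off]
41. n18.off = "vwyr"  [C.mk ++ "r"]
42. n2.key = 10  [len(A.fin) + 7]
43. n1.key = -7  [S₁.key - 17]
44. n25.mk = false  [terminal]
45. n0.key = 10  [S₁.key + 17]

-7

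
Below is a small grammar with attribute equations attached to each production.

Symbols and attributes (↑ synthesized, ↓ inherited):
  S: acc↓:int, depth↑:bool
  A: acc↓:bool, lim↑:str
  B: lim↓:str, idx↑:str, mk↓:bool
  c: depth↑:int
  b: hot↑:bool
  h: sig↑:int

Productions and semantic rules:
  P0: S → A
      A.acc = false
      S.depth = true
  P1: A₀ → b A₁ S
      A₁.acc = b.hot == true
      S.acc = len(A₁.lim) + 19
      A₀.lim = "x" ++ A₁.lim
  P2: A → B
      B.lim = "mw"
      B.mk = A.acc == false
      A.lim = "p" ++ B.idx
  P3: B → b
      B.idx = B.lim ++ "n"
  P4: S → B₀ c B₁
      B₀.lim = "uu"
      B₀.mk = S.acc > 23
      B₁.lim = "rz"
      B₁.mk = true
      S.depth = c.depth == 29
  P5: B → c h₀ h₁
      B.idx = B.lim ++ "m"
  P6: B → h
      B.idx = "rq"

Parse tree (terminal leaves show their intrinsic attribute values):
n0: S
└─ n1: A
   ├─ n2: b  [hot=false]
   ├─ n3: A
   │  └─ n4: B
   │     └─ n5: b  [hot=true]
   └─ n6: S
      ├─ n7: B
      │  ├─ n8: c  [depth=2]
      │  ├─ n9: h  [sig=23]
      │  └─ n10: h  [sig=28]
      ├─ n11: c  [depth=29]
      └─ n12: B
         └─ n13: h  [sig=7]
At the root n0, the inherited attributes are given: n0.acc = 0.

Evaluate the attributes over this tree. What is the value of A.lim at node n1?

"xpmwn"

1. n0.acc = 0  [given at root]
2. n1.acc = false  [false]
3. n2.hot = false  [terminal]
4. n3.acc = false  [b.hot == true]
5. n4.lim = "mw"  ["mw"]
6. n4.mk = true  [A.acc == false]
7. n5.hot = true  [terminal]
8. n4.idx = "mwn"  [B.lim ++ "n"]
9. n3.lim = "pmwn"  ["p" ++ B.idx]
10. n6.acc = 23  [len(A₁.lim) + 19]
11. n7.lim = "uu"  ["uu"]
12. n7.mk = false  [S.acc > 23]
13. n8.depth = 2  [terminal]
14. n9.sig = 23  [terminal]
15. n10.sig = 28  [terminal]
16. n7.idx = "uum"  [B.lim ++ "m"]
17. n11.depth = 29  [terminal]
18. n12.lim = "rz"  ["rz"]
19. n12.mk = true  [true]
20. n13.sig = 7  [terminal]
21. n12.idx = "rq"  ["rq"]
22. n6.depth = true  [c.depth == 29]
23. n1.lim = "xpmwn"  ["x" ++ A₁.lim]
24. n0.depth = true  [true]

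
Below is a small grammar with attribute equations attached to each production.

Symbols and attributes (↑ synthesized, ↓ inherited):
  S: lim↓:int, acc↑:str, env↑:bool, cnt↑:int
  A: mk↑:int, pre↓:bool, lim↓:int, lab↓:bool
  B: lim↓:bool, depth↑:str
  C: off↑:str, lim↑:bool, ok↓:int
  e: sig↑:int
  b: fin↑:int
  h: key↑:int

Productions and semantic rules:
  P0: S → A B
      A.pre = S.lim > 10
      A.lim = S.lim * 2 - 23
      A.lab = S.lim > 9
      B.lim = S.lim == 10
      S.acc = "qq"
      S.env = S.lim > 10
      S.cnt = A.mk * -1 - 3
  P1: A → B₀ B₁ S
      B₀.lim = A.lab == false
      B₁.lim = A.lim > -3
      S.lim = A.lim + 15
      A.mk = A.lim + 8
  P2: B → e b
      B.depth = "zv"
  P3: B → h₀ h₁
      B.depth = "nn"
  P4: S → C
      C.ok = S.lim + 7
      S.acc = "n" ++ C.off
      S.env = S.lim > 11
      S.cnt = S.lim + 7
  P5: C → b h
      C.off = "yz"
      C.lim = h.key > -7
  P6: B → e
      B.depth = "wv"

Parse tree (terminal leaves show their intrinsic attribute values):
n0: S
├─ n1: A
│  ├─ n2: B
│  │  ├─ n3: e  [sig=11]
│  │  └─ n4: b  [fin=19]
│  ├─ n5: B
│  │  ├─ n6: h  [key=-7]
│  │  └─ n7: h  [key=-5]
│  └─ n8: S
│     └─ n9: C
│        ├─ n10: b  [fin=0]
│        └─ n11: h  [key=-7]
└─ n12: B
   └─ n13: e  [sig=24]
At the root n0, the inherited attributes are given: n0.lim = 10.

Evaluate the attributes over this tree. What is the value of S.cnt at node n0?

-8

1. n0.lim = 10  [given at root]
2. n1.pre = false  [S.lim > 10]
3. n1.lim = -3  [S.lim * 2 - 23]
4. n1.lab = true  [S.lim > 9]
5. n2.lim = false  [A.lab == false]
6. n3.sig = 11  [terminal]
7. n4.fin = 19  [terminal]
8. n2.depth = "zv"  ["zv"]
9. n5.lim = false  [A.lim > -3]
10. n6.key = -7  [terminal]
11. n7.key = -5  [terminal]
12. n5.depth = "nn"  ["nn"]
13. n8.lim = 12  [A.lim + 15]
14. n9.ok = 19  [S.lim + 7]
15. n10.fin = 0  [terminal]
16. n11.key = -7  [terminal]
17. n9.off = "yz"  ["yz"]
18. n9.lim = false  [h.key > -7]
19. n8.acc = "nyz"  ["n" ++ C.off]
20. n8.env = true  [S.lim > 11]
21. n8.cnt = 19  [S.lim + 7]
22. n1.mk = 5  [A.lim + 8]
23. n12.lim = true  [S.lim == 10]
24. n13.sig = 24  [terminal]
25. n12.depth = "wv"  ["wv"]
26. n0.acc = "qq"  ["qq"]
27. n0.env = false  [S.lim > 10]
28. n0.cnt = -8  [A.mk * -1 - 3]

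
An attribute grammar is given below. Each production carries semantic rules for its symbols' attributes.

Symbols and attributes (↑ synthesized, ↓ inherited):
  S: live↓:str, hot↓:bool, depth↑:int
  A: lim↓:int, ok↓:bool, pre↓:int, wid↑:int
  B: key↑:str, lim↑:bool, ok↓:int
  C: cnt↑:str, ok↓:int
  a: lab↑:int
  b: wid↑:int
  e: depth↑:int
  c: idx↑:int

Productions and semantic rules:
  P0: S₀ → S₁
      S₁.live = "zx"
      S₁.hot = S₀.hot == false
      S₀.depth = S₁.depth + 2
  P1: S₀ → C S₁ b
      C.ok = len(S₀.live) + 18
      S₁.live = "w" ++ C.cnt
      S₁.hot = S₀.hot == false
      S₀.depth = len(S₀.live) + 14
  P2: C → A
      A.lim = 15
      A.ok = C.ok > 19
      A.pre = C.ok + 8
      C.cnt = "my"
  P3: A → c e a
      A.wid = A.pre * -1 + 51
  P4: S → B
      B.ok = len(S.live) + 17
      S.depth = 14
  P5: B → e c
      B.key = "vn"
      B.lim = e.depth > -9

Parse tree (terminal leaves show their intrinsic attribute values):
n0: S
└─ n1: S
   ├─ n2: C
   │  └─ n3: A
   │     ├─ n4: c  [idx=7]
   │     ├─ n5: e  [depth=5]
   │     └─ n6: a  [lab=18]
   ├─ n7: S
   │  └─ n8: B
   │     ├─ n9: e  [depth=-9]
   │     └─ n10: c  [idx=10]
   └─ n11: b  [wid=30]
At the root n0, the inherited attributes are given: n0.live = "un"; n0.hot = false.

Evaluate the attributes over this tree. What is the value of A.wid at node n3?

1. n0.live = "un"  [given at root]
2. n0.hot = false  [given at root]
3. n1.live = "zx"  ["zx"]
4. n1.hot = true  [S₀.hot == false]
5. n2.ok = 20  [len(S₀.live) + 18]
6. n3.lim = 15  [15]
7. n3.ok = true  [C.ok > 19]
8. n3.pre = 28  [C.ok + 8]
9. n4.idx = 7  [terminal]
10. n5.depth = 5  [terminal]
11. n6.lab = 18  [terminal]
12. n3.wid = 23  [A.pre * -1 + 51]
13. n2.cnt = "my"  ["my"]
14. n7.live = "wmy"  ["w" ++ C.cnt]
15. n7.hot = false  [S₀.hot == false]
16. n8.ok = 20  [len(S.live) + 17]
17. n9.depth = -9  [terminal]
18. n10.idx = 10  [terminal]
19. n8.key = "vn"  ["vn"]
20. n8.lim = false  [e.depth > -9]
21. n7.depth = 14  [14]
22. n11.wid = 30  [terminal]
23. n1.depth = 16  [len(S₀.live) + 14]
24. n0.depth = 18  [S₁.depth + 2]

23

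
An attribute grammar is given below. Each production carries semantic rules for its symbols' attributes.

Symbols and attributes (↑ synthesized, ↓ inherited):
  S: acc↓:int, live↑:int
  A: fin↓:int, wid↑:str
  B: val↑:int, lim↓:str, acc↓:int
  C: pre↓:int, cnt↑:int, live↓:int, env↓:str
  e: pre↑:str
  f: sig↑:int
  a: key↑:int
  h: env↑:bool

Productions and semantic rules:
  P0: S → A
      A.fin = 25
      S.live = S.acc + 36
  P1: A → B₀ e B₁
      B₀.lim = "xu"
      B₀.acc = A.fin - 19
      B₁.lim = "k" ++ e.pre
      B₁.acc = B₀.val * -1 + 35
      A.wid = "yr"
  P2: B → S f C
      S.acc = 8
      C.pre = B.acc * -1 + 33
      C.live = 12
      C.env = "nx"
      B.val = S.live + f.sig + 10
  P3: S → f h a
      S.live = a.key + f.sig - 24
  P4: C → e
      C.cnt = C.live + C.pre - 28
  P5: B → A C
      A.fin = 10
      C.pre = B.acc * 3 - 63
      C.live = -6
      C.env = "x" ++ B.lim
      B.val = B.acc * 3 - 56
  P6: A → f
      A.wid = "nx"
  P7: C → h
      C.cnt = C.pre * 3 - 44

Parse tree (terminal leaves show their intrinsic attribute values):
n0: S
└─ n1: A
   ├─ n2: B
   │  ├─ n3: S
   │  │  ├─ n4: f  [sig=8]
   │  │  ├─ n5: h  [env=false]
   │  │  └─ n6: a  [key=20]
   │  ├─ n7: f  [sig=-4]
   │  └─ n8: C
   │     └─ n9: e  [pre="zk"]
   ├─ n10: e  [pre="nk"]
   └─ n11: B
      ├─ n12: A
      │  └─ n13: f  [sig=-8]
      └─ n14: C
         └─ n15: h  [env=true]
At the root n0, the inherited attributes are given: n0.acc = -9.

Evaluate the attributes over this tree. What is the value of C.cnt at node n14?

1. n0.acc = -9  [given at root]
2. n1.fin = 25  [25]
3. n2.lim = "xu"  ["xu"]
4. n2.acc = 6  [A.fin - 19]
5. n3.acc = 8  [8]
6. n4.sig = 8  [terminal]
7. n5.env = false  [terminal]
8. n6.key = 20  [terminal]
9. n3.live = 4  [a.key + f.sig - 24]
10. n7.sig = -4  [terminal]
11. n8.pre = 27  [B.acc * -1 + 33]
12. n8.live = 12  [12]
13. n8.env = "nx"  ["nx"]
14. n9.pre = "zk"  [terminal]
15. n8.cnt = 11  [C.live + C.pre - 28]
16. n2.val = 10  [S.live + f.sig + 10]
17. n10.pre = "nk"  [terminal]
18. n11.lim = "knk"  ["k" ++ e.pre]
19. n11.acc = 25  [B₀.val * -1 + 35]
20. n12.fin = 10  [10]
21. n13.sig = -8  [terminal]
22. n12.wid = "nx"  ["nx"]
23. n14.pre = 12  [B.acc * 3 - 63]
24. n14.live = -6  [-6]
25. n14.env = "xknk"  ["x" ++ B.lim]
26. n15.env = true  [terminal]
27. n14.cnt = -8  [C.pre * 3 - 44]
28. n11.val = 19  [B.acc * 3 - 56]
29. n1.wid = "yr"  ["yr"]
30. n0.live = 27  [S.acc + 36]

-8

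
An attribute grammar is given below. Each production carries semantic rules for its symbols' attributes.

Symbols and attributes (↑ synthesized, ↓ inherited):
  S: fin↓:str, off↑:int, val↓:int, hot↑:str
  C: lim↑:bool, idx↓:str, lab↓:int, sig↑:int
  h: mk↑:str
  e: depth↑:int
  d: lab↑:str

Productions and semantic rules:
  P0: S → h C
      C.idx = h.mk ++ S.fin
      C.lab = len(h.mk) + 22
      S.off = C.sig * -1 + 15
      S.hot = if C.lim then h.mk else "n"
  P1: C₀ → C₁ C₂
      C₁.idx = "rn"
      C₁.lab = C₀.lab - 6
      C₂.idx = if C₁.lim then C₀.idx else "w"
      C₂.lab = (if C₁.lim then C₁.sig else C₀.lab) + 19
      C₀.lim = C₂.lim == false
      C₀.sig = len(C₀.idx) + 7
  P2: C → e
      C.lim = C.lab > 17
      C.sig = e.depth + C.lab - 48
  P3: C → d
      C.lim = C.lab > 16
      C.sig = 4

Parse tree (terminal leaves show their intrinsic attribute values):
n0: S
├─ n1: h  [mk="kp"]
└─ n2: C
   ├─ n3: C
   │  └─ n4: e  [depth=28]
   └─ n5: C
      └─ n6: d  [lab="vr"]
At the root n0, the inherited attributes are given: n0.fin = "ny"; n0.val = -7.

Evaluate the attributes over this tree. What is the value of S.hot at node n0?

"n"

1. n0.fin = "ny"  [given at root]
2. n0.val = -7  [given at root]
3. n1.mk = "kp"  [terminal]
4. n2.idx = "kpny"  [h.mk ++ S.fin]
5. n2.lab = 24  [len(h.mk) + 22]
6. n3.idx = "rn"  ["rn"]
7. n3.lab = 18  [C₀.lab - 6]
8. n4.depth = 28  [terminal]
9. n3.lim = true  [C.lab > 17]
10. n3.sig = -2  [e.depth + C.lab - 48]
11. n5.idx = "kpny"  [if C₁.lim then C₀.idx else "w"]
12. n5.lab = 17  [(if C₁.lim then C₁.sig else C₀.lab) + 19]
13. n6.lab = "vr"  [terminal]
14. n5.lim = true  [C.lab > 16]
15. n5.sig = 4  [4]
16. n2.lim = false  [C₂.lim == false]
17. n2.sig = 11  [len(C₀.idx) + 7]
18. n0.off = 4  [C.sig * -1 + 15]
19. n0.hot = "n"  [if C.lim then h.mk else "n"]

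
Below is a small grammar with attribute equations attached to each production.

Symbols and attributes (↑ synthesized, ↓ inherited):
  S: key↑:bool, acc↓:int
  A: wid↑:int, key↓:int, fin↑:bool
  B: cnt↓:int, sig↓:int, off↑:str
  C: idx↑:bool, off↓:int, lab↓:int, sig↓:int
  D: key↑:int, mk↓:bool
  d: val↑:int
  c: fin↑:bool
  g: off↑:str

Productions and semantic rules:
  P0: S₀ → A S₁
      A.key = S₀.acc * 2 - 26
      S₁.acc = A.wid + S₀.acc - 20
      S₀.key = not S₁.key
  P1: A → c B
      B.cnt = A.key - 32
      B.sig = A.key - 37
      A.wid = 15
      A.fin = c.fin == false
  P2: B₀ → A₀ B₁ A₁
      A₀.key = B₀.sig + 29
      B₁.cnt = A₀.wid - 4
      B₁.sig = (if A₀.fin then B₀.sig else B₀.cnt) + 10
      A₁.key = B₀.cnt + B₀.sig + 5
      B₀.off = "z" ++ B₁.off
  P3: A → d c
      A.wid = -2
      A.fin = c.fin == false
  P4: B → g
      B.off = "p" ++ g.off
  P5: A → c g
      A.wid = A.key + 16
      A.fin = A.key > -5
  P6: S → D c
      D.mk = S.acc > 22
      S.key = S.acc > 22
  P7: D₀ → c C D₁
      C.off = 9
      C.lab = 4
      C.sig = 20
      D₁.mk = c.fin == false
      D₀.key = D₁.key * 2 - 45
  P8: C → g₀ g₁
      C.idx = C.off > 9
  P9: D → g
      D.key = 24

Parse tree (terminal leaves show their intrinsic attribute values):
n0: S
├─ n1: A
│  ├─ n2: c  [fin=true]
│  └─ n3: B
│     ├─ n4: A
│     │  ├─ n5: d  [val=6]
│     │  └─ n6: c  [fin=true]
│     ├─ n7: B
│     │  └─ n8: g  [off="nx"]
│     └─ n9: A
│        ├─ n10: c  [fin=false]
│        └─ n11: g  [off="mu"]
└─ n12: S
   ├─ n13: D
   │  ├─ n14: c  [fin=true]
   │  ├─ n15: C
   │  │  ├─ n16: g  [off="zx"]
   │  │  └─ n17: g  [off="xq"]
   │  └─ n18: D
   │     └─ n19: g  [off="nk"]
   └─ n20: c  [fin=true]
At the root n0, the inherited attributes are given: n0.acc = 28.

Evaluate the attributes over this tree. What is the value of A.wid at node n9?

12

1. n0.acc = 28  [given at root]
2. n1.key = 30  [S₀.acc * 2 - 26]
3. n2.fin = true  [terminal]
4. n3.cnt = -2  [A.key - 32]
5. n3.sig = -7  [A.key - 37]
6. n4.key = 22  [B₀.sig + 29]
7. n5.val = 6  [terminal]
8. n6.fin = true  [terminal]
9. n4.wid = -2  [-2]
10. n4.fin = false  [c.fin == false]
11. n7.cnt = -6  [A₀.wid - 4]
12. n7.sig = 8  [(if A₀.fin then B₀.sig else B₀.cnt) + 10]
13. n8.off = "nx"  [terminal]
14. n7.off = "pnx"  ["p" ++ g.off]
15. n9.key = -4  [B₀.cnt + B₀.sig + 5]
16. n10.fin = false  [terminal]
17. n11.off = "mu"  [terminal]
18. n9.wid = 12  [A.key + 16]
19. n9.fin = true  [A.key > -5]
20. n3.off = "zpnx"  ["z" ++ B₁.off]
21. n1.wid = 15  [15]
22. n1.fin = false  [c.fin == false]
23. n12.acc = 23  [A.wid + S₀.acc - 20]
24. n13.mk = true  [S.acc > 22]
25. n14.fin = true  [terminal]
26. n15.off = 9  [9]
27. n15.lab = 4  [4]
28. n15.sig = 20  [20]
29. n16.off = "zx"  [terminal]
30. n17.off = "xq"  [terminal]
31. n15.idx = false  [C.off > 9]
32. n18.mk = false  [c.fin == false]
33. n19.off = "nk"  [terminal]
34. n18.key = 24  [24]
35. n13.key = 3  [D₁.key * 2 - 45]
36. n20.fin = true  [terminal]
37. n12.key = true  [S.acc > 22]
38. n0.key = false  [not S₁.key]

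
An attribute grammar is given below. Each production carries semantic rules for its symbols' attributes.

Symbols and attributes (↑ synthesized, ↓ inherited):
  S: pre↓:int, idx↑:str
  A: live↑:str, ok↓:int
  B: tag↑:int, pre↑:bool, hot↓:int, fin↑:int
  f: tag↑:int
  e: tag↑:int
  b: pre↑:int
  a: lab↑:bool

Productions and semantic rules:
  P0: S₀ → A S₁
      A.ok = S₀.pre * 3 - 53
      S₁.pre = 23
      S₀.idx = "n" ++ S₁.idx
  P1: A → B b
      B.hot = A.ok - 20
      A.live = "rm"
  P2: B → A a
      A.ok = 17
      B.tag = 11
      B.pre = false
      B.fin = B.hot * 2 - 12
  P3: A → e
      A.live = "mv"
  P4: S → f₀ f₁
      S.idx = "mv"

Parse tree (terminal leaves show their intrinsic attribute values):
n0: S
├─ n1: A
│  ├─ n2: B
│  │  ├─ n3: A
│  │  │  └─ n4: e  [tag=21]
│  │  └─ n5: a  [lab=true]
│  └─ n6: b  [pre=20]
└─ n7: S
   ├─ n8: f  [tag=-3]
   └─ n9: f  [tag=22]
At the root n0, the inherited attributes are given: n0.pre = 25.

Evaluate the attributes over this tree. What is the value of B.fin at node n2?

1. n0.pre = 25  [given at root]
2. n1.ok = 22  [S₀.pre * 3 - 53]
3. n2.hot = 2  [A.ok - 20]
4. n3.ok = 17  [17]
5. n4.tag = 21  [terminal]
6. n3.live = "mv"  ["mv"]
7. n5.lab = true  [terminal]
8. n2.tag = 11  [11]
9. n2.pre = false  [false]
10. n2.fin = -8  [B.hot * 2 - 12]
11. n6.pre = 20  [terminal]
12. n1.live = "rm"  ["rm"]
13. n7.pre = 23  [23]
14. n8.tag = -3  [terminal]
15. n9.tag = 22  [terminal]
16. n7.idx = "mv"  ["mv"]
17. n0.idx = "nmv"  ["n" ++ S₁.idx]

-8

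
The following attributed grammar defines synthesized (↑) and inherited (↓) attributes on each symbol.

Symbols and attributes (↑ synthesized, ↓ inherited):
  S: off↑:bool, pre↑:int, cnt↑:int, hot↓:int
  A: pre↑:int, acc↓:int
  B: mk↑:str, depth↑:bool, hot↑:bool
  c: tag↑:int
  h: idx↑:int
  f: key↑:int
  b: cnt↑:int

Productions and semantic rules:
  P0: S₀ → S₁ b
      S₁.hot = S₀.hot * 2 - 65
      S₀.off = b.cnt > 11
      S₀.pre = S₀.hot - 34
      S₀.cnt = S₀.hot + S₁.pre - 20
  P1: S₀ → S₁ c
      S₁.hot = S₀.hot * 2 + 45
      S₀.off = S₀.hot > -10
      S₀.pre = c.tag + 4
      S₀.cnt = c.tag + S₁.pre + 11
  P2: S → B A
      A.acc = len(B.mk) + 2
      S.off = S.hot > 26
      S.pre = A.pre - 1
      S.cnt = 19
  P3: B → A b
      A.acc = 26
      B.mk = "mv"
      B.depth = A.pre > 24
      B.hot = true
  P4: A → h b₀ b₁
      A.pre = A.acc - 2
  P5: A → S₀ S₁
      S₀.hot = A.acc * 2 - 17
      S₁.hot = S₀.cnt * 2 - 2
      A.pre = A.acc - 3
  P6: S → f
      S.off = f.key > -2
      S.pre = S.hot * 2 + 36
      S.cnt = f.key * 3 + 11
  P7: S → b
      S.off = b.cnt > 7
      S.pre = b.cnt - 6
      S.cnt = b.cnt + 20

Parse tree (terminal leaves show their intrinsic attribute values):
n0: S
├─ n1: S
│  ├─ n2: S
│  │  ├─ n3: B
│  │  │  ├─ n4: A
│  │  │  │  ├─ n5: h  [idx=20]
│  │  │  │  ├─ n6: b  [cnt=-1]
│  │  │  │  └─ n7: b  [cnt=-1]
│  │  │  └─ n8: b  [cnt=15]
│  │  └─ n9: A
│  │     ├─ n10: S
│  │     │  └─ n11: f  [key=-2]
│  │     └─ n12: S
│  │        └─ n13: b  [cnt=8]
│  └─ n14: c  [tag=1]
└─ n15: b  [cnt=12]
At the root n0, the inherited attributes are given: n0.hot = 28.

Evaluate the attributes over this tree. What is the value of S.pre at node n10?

18

1. n0.hot = 28  [given at root]
2. n1.hot = -9  [S₀.hot * 2 - 65]
3. n2.hot = 27  [S₀.hot * 2 + 45]
4. n4.acc = 26  [26]
5. n5.idx = 20  [terminal]
6. n6.cnt = -1  [terminal]
7. n7.cnt = -1  [terminal]
8. n4.pre = 24  [A.acc - 2]
9. n8.cnt = 15  [terminal]
10. n3.mk = "mv"  ["mv"]
11. n3.depth = false  [A.pre > 24]
12. n3.hot = true  [true]
13. n9.acc = 4  [len(B.mk) + 2]
14. n10.hot = -9  [A.acc * 2 - 17]
15. n11.key = -2  [terminal]
16. n10.off = false  [f.key > -2]
17. n10.pre = 18  [S.hot * 2 + 36]
18. n10.cnt = 5  [f.key * 3 + 11]
19. n12.hot = 8  [S₀.cnt * 2 - 2]
20. n13.cnt = 8  [terminal]
21. n12.off = true  [b.cnt > 7]
22. n12.pre = 2  [b.cnt - 6]
23. n12.cnt = 28  [b.cnt + 20]
24. n9.pre = 1  [A.acc - 3]
25. n2.off = true  [S.hot > 26]
26. n2.pre = 0  [A.pre - 1]
27. n2.cnt = 19  [19]
28. n14.tag = 1  [terminal]
29. n1.off = true  [S₀.hot > -10]
30. n1.pre = 5  [c.tag + 4]
31. n1.cnt = 12  [c.tag + S₁.pre + 11]
32. n15.cnt = 12  [terminal]
33. n0.off = true  [b.cnt > 11]
34. n0.pre = -6  [S₀.hot - 34]
35. n0.cnt = 13  [S₀.hot + S₁.pre - 20]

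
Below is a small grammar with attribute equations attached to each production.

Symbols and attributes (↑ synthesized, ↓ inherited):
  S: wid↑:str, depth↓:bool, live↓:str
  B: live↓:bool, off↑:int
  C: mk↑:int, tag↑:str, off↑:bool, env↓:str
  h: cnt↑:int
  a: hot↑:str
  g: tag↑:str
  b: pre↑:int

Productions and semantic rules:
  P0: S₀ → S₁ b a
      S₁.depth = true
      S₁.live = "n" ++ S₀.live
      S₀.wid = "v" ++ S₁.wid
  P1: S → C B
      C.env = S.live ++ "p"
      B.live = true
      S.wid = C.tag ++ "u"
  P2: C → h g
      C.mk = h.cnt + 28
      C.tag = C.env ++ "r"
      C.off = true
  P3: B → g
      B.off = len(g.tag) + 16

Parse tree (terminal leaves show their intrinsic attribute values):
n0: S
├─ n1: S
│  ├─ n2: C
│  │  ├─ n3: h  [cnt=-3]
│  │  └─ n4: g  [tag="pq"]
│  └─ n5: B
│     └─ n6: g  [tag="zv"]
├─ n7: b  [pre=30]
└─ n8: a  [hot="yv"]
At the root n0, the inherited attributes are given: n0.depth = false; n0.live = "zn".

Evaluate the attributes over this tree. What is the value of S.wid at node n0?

1. n0.depth = false  [given at root]
2. n0.live = "zn"  [given at root]
3. n1.depth = true  [true]
4. n1.live = "nzn"  ["n" ++ S₀.live]
5. n2.env = "nznp"  [S.live ++ "p"]
6. n3.cnt = -3  [terminal]
7. n4.tag = "pq"  [terminal]
8. n2.mk = 25  [h.cnt + 28]
9. n2.tag = "nznpr"  [C.env ++ "r"]
10. n2.off = true  [true]
11. n5.live = true  [true]
12. n6.tag = "zv"  [terminal]
13. n5.off = 18  [len(g.tag) + 16]
14. n1.wid = "nznpru"  [C.tag ++ "u"]
15. n7.pre = 30  [terminal]
16. n8.hot = "yv"  [terminal]
17. n0.wid = "vnznpru"  ["v" ++ S₁.wid]

"vnznpru"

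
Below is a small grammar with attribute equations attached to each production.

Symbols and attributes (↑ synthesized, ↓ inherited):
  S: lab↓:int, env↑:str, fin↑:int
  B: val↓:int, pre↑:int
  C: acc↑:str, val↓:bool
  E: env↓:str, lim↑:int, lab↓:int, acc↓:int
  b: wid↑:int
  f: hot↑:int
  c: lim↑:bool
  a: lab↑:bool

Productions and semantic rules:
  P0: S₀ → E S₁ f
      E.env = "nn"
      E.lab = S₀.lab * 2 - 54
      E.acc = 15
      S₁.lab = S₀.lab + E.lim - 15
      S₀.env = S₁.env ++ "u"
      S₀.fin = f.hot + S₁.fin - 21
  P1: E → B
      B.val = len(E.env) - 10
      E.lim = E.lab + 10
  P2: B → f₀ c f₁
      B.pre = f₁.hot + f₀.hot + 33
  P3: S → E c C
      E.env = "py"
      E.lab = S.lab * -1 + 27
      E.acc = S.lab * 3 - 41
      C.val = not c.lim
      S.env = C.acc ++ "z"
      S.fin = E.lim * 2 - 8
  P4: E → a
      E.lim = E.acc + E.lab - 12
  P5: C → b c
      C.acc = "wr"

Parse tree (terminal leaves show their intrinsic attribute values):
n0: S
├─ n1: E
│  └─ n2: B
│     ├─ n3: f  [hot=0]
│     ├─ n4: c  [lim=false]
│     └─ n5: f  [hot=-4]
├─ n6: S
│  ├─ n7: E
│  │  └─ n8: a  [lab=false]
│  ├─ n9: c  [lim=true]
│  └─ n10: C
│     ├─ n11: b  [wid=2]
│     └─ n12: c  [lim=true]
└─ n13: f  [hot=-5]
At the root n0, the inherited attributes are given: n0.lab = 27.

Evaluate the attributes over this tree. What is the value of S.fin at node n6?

28

1. n0.lab = 27  [given at root]
2. n1.env = "nn"  ["nn"]
3. n1.lab = 0  [S₀.lab * 2 - 54]
4. n1.acc = 15  [15]
5. n2.val = -8  [len(E.env) - 10]
6. n3.hot = 0  [terminal]
7. n4.lim = false  [terminal]
8. n5.hot = -4  [terminal]
9. n2.pre = 29  [f₁.hot + f₀.hot + 33]
10. n1.lim = 10  [E.lab + 10]
11. n6.lab = 22  [S₀.lab + E.lim - 15]
12. n7.env = "py"  ["py"]
13. n7.lab = 5  [S.lab * -1 + 27]
14. n7.acc = 25  [S.lab * 3 - 41]
15. n8.lab = false  [terminal]
16. n7.lim = 18  [E.acc + E.lab - 12]
17. n9.lim = true  [terminal]
18. n10.val = false  [not c.lim]
19. n11.wid = 2  [terminal]
20. n12.lim = true  [terminal]
21. n10.acc = "wr"  ["wr"]
22. n6.env = "wrz"  [C.acc ++ "z"]
23. n6.fin = 28  [E.lim * 2 - 8]
24. n13.hot = -5  [terminal]
25. n0.env = "wrzu"  [S₁.env ++ "u"]
26. n0.fin = 2  [f.hot + S₁.fin - 21]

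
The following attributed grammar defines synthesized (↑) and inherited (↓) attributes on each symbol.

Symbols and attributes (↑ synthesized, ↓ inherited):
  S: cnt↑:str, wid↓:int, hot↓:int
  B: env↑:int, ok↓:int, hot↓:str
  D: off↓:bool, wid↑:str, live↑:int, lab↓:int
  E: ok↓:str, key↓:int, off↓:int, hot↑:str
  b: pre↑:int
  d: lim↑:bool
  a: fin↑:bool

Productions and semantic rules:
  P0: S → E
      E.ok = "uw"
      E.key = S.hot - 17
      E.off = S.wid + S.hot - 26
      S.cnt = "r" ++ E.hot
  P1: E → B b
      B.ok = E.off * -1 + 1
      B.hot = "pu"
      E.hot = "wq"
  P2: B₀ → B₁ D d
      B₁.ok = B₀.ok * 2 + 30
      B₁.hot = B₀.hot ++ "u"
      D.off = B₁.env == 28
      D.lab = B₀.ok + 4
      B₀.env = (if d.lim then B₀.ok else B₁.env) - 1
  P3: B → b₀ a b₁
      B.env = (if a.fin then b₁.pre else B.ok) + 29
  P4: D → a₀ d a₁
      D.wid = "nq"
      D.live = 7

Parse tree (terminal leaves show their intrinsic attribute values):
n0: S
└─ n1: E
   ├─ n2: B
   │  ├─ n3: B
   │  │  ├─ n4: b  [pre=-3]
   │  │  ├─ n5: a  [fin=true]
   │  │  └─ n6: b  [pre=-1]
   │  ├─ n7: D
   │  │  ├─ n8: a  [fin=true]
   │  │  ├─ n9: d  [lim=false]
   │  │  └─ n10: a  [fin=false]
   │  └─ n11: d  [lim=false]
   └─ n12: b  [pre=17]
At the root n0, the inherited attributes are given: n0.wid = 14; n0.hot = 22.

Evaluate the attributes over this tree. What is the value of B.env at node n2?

27

1. n0.wid = 14  [given at root]
2. n0.hot = 22  [given at root]
3. n1.ok = "uw"  ["uw"]
4. n1.key = 5  [S.hot - 17]
5. n1.off = 10  [S.wid + S.hot - 26]
6. n2.ok = -9  [E.off * -1 + 1]
7. n2.hot = "pu"  ["pu"]
8. n3.ok = 12  [B₀.ok * 2 + 30]
9. n3.hot = "puu"  [B₀.hot ++ "u"]
10. n4.pre = -3  [terminal]
11. n5.fin = true  [terminal]
12. n6.pre = -1  [terminal]
13. n3.env = 28  [(if a.fin then b₁.pre else B.ok) + 29]
14. n7.off = true  [B₁.env == 28]
15. n7.lab = -5  [B₀.ok + 4]
16. n8.fin = true  [terminal]
17. n9.lim = false  [terminal]
18. n10.fin = false  [terminal]
19. n7.wid = "nq"  ["nq"]
20. n7.live = 7  [7]
21. n11.lim = false  [terminal]
22. n2.env = 27  [(if d.lim then B₀.ok else B₁.env) - 1]
23. n12.pre = 17  [terminal]
24. n1.hot = "wq"  ["wq"]
25. n0.cnt = "rwq"  ["r" ++ E.hot]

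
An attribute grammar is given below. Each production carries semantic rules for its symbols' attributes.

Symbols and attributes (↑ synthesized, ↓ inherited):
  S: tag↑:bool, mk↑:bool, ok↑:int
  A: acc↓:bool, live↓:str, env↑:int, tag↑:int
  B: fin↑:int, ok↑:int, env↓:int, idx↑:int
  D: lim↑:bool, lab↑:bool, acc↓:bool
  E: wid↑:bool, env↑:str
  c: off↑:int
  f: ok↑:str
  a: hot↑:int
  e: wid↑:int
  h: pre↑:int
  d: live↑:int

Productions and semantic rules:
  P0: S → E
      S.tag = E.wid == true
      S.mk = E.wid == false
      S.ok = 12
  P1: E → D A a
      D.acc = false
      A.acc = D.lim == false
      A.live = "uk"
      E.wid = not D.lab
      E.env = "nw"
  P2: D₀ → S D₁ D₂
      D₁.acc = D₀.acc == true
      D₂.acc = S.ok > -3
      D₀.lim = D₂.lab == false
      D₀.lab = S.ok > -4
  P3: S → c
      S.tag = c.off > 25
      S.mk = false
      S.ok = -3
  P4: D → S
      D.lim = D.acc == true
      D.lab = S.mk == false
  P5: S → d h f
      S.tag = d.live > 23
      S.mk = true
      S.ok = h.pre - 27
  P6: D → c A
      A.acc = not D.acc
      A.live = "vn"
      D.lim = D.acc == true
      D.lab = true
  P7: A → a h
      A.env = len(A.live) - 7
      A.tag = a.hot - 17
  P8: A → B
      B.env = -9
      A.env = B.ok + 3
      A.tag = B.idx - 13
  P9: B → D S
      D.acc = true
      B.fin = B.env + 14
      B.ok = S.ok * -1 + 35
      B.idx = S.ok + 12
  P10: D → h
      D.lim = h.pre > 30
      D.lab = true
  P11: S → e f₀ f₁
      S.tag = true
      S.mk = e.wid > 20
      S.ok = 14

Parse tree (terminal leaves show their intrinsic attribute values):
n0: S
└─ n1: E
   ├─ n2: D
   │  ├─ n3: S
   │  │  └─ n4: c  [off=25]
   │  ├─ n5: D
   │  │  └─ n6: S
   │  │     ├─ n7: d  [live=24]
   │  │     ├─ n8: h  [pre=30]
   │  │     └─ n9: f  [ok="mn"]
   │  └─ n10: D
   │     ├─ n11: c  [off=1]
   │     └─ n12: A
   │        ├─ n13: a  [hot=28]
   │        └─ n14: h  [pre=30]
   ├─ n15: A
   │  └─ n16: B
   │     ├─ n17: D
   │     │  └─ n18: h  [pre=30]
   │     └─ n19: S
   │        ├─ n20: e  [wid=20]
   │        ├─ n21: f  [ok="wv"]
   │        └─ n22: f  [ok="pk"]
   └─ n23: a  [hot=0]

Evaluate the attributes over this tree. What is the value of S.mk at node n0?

true

1. n2.acc = false  [false]
2. n4.off = 25  [terminal]
3. n3.tag = false  [c.off > 25]
4. n3.mk = false  [false]
5. n3.ok = -3  [-3]
6. n5.acc = false  [D₀.acc == true]
7. n7.live = 24  [terminal]
8. n8.pre = 30  [terminal]
9. n9.ok = "mn"  [terminal]
10. n6.tag = true  [d.live > 23]
11. n6.mk = true  [true]
12. n6.ok = 3  [h.pre - 27]
13. n5.lim = false  [D.acc == true]
14. n5.lab = false  [S.mk == false]
15. n10.acc = false  [S.ok > -3]
16. n11.off = 1  [terminal]
17. n12.acc = true  [not D.acc]
18. n12.live = "vn"  ["vn"]
19. n13.hot = 28  [terminal]
20. n14.pre = 30  [terminal]
21. n12.env = -5  [len(A.live) - 7]
22. n12.tag = 11  [a.hot - 17]
23. n10.lim = false  [D.acc == true]
24. n10.lab = true  [true]
25. n2.lim = false  [D₂.lab == false]
26. n2.lab = true  [S.ok > -4]
27. n15.acc = true  [D.lim == false]
28. n15.live = "uk"  ["uk"]
29. n16.env = -9  [-9]
30. n17.acc = true  [true]
31. n18.pre = 30  [terminal]
32. n17.lim = false  [h.pre > 30]
33. n17.lab = true  [true]
34. n20.wid = 20  [terminal]
35. n21.ok = "wv"  [terminal]
36. n22.ok = "pk"  [terminal]
37. n19.tag = true  [true]
38. n19.mk = false  [e.wid > 20]
39. n19.ok = 14  [14]
40. n16.fin = 5  [B.env + 14]
41. n16.ok = 21  [S.ok * -1 + 35]
42. n16.idx = 26  [S.ok + 12]
43. n15.env = 24  [B.ok + 3]
44. n15.tag = 13  [B.idx - 13]
45. n23.hot = 0  [terminal]
46. n1.wid = false  [not D.lab]
47. n1.env = "nw"  ["nw"]
48. n0.tag = false  [E.wid == true]
49. n0.mk = true  [E.wid == false]
50. n0.ok = 12  [12]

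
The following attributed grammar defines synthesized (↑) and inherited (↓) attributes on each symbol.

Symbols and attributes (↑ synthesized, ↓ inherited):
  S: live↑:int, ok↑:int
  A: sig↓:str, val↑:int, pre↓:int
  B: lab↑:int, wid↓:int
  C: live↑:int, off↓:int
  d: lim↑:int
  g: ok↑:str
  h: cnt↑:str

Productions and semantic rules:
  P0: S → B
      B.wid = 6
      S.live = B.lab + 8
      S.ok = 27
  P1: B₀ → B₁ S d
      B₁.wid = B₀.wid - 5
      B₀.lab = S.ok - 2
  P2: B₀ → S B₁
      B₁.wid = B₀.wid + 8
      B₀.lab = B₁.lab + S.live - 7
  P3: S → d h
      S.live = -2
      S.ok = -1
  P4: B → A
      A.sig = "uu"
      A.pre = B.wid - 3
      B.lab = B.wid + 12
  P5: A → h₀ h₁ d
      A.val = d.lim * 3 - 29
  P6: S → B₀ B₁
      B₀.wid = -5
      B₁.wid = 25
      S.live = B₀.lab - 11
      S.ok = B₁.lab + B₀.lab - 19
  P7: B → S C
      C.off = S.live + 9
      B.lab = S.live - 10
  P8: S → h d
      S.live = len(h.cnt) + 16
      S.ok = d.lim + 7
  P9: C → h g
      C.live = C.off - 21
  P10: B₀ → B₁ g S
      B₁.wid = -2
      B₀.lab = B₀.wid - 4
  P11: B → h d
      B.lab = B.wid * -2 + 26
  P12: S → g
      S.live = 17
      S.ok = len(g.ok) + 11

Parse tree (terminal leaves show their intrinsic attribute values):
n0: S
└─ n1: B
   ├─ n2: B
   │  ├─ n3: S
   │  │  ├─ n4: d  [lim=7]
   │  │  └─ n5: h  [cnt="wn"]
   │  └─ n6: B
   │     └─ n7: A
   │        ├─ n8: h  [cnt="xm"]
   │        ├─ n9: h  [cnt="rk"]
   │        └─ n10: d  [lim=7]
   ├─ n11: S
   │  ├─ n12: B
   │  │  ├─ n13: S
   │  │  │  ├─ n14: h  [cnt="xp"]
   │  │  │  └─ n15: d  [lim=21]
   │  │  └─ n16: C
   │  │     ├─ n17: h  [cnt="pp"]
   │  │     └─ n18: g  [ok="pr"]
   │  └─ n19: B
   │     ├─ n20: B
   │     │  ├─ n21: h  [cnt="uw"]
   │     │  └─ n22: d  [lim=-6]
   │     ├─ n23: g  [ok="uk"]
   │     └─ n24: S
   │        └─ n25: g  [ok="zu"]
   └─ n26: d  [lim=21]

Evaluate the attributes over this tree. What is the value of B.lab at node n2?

1. n1.wid = 6  [6]
2. n2.wid = 1  [B₀.wid - 5]
3. n4.lim = 7  [terminal]
4. n5.cnt = "wn"  [terminal]
5. n3.live = -2  [-2]
6. n3.ok = -1  [-1]
7. n6.wid = 9  [B₀.wid + 8]
8. n7.sig = "uu"  ["uu"]
9. n7.pre = 6  [B.wid - 3]
10. n8.cnt = "xm"  [terminal]
11. n9.cnt = "rk"  [terminal]
12. n10.lim = 7  [terminal]
13. n7.val = -8  [d.lim * 3 - 29]
14. n6.lab = 21  [B.wid + 12]
15. n2.lab = 12  [B₁.lab + S.live - 7]
16. n12.wid = -5  [-5]
17. n14.cnt = "xp"  [terminal]
18. n15.lim = 21  [terminal]
19. n13.live = 18  [len(h.cnt) + 16]
20. n13.ok = 28  [d.lim + 7]
21. n16.off = 27  [S.live + 9]
22. n17.cnt = "pp"  [terminal]
23. n18.ok = "pr"  [terminal]
24. n16.live = 6  [C.off - 21]
25. n12.lab = 8  [S.live - 10]
26. n19.wid = 25  [25]
27. n20.wid = -2  [-2]
28. n21.cnt = "uw"  [terminal]
29. n22.lim = -6  [terminal]
30. n20.lab = 30  [B.wid * -2 + 26]
31. n23.ok = "uk"  [terminal]
32. n25.ok = "zu"  [terminal]
33. n24.live = 17  [17]
34. n24.ok = 13  [len(g.ok) + 11]
35. n19.lab = 21  [B₀.wid - 4]
36. n11.live = -3  [B₀.lab - 11]
37. n11.ok = 10  [B₁.lab + B₀.lab - 19]
38. n26.lim = 21  [terminal]
39. n1.lab = 8  [S.ok - 2]
40. n0.live = 16  [B.lab + 8]
41. n0.ok = 27  [27]

12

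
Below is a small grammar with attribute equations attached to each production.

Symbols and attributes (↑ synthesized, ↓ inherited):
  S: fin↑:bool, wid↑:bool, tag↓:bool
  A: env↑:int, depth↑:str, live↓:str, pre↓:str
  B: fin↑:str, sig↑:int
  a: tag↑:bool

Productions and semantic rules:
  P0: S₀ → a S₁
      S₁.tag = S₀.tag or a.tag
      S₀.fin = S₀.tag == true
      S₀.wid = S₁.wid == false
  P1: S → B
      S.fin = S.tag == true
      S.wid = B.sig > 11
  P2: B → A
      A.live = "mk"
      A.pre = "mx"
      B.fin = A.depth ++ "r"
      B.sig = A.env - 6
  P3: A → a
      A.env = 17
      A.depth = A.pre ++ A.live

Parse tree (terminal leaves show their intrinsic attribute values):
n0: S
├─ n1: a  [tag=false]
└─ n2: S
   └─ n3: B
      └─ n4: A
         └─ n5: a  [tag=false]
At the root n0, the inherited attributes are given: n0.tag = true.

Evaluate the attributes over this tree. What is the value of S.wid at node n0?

true

1. n0.tag = true  [given at root]
2. n1.tag = false  [terminal]
3. n2.tag = true  [S₀.tag or a.tag]
4. n4.live = "mk"  ["mk"]
5. n4.pre = "mx"  ["mx"]
6. n5.tag = false  [terminal]
7. n4.env = 17  [17]
8. n4.depth = "mxmk"  [A.pre ++ A.live]
9. n3.fin = "mxmkr"  [A.depth ++ "r"]
10. n3.sig = 11  [A.env - 6]
11. n2.fin = true  [S.tag == true]
12. n2.wid = false  [B.sig > 11]
13. n0.fin = true  [S₀.tag == true]
14. n0.wid = true  [S₁.wid == false]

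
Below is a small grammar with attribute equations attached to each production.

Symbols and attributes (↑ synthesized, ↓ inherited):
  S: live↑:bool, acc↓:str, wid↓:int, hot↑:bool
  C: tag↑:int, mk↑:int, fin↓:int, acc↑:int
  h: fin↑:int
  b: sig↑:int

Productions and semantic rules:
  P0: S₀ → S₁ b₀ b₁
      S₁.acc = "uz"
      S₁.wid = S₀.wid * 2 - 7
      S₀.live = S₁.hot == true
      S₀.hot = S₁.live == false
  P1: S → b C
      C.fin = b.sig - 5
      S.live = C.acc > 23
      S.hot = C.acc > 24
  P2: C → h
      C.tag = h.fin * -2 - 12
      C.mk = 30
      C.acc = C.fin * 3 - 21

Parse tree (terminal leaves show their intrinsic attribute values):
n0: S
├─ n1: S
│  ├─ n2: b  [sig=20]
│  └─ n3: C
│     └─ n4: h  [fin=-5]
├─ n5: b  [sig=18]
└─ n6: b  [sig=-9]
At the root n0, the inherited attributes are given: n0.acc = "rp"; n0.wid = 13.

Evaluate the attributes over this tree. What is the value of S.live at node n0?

false

1. n0.acc = "rp"  [given at root]
2. n0.wid = 13  [given at root]
3. n1.acc = "uz"  ["uz"]
4. n1.wid = 19  [S₀.wid * 2 - 7]
5. n2.sig = 20  [terminal]
6. n3.fin = 15  [b.sig - 5]
7. n4.fin = -5  [terminal]
8. n3.tag = -2  [h.fin * -2 - 12]
9. n3.mk = 30  [30]
10. n3.acc = 24  [C.fin * 3 - 21]
11. n1.live = true  [C.acc > 23]
12. n1.hot = false  [C.acc > 24]
13. n5.sig = 18  [terminal]
14. n6.sig = -9  [terminal]
15. n0.live = false  [S₁.hot == true]
16. n0.hot = false  [S₁.live == false]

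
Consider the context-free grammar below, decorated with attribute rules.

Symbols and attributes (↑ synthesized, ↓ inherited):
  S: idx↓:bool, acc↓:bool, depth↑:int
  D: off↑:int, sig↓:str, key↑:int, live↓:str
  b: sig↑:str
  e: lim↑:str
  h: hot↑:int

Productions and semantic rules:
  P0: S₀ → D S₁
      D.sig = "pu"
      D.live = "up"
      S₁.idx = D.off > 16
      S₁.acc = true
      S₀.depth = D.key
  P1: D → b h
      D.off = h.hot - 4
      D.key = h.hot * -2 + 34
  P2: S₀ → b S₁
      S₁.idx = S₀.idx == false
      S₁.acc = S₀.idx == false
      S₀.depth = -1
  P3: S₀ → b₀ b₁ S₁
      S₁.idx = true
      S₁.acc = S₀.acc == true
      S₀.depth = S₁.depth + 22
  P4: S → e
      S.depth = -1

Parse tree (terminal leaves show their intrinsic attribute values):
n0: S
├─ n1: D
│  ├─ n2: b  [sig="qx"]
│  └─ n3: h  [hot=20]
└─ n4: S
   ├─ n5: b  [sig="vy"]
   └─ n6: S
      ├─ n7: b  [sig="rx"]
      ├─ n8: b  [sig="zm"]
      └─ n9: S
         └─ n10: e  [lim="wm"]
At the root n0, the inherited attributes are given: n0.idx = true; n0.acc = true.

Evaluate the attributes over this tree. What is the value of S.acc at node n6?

true

1. n0.idx = true  [given at root]
2. n0.acc = true  [given at root]
3. n1.sig = "pu"  ["pu"]
4. n1.live = "up"  ["up"]
5. n2.sig = "qx"  [terminal]
6. n3.hot = 20  [terminal]
7. n1.off = 16  [h.hot - 4]
8. n1.key = -6  [h.hot * -2 + 34]
9. n4.idx = false  [D.off > 16]
10. n4.acc = true  [true]
11. n5.sig = "vy"  [terminal]
12. n6.idx = true  [S₀.idx == false]
13. n6.acc = true  [S₀.idx == false]
14. n7.sig = "rx"  [terminal]
15. n8.sig = "zm"  [terminal]
16. n9.idx = true  [true]
17. n9.acc = true  [S₀.acc == true]
18. n10.lim = "wm"  [terminal]
19. n9.depth = -1  [-1]
20. n6.depth = 21  [S₁.depth + 22]
21. n4.depth = -1  [-1]
22. n0.depth = -6  [D.key]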